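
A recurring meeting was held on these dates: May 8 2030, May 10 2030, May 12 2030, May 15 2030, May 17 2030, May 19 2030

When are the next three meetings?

May 22 2030, May 24 2030, May 26 2030

Every event lands on a Wednesday or Friday or Sunday (gaps cycle 2, 2, 3, 2, 2).
So the schedule is: every Wednesday, Friday and Sunday.
The following Wednesday is May 22 2030.
The following Friday is May 24 2030.
The following Sunday is May 26 2030.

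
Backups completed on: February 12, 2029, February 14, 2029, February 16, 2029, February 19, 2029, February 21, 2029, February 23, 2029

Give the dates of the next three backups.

Every event lands on a Monday or Wednesday or Friday (gaps cycle 2, 2, 3, 2, 2).
So the schedule is: every Monday, Wednesday and Friday.
Next Monday: February 26, 2029.
The following Wednesday is February 28, 2029.
Next Friday: March 2, 2029.

February 26, 2029; February 28, 2029; March 2, 2029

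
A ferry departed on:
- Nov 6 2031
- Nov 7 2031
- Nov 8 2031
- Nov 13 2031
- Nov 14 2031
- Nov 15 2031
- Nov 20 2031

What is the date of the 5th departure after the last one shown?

Nov 29 2031

The gap pattern 1, 1, 5, 1, 1, 5 repeats every 3 events.
These are the Thursdays, Fridays and Saturdays of each week.
The following Friday is Nov 21 2031.
Next Saturday: Nov 22 2031.
The following Thursday is Nov 27 2031.
Next Friday: Nov 28 2031.
Next Saturday: Nov 29 2031.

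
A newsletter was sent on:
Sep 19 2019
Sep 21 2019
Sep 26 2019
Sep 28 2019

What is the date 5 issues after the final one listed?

Gaps: 2, 5, 2 days — not constant, but cyclic with period 2.
The events fall on every Thursday and Saturday.
The following Thursday is Oct 3 2019.
The following Saturday is Oct 5 2019.
The following Thursday is Oct 10 2019.
Next Saturday: Oct 12 2019.
Next Thursday: Oct 17 2019.

Oct 17 2019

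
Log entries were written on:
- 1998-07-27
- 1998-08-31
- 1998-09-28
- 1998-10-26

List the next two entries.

1998-11-30, 1998-12-28

All Mondays; the gaps (35, 28, 28) vary with month length.
This is the last Monday of each month.
Last Monday of November 1998: 1998-11-30.
December 1998 ends with Monday 1998-12-28.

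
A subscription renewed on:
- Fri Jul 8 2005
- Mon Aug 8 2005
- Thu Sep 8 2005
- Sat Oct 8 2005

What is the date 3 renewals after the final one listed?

Sun Jan 8 2006

Each date is the 8th; the gaps (31, 31, 30) track the month lengths.
The rule is the 8th of each month.
Next: November 2005 → Tue Nov 8 2005.
Next: December 2005 → Thu Dec 8 2005.
Next: January 2006 → Sun Jan 8 2006.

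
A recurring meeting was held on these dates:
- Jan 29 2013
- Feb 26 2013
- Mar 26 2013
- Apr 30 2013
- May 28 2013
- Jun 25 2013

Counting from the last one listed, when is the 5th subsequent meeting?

Nov 26 2013

All Tuesdays; the gaps (28, 28, 35, 28, 28) vary with month length.
This is the last Tuesday of each month.
Last Tuesday of July 2013: Jul 30 2013.
August 2013 ends with Tuesday Aug 27 2013.
Last Tuesday of September 2013: Sep 24 2013.
October 2013 ends with Tuesday Oct 29 2013.
November 2013 ends with Tuesday Nov 26 2013.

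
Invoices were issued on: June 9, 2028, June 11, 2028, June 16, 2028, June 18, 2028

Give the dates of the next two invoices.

Gaps: 2, 5, 2 days — not constant, but cyclic with period 2.
The events fall on every Friday and Sunday.
Next Friday: June 23, 2028.
Next Sunday: June 25, 2028.

June 23, 2028; June 25, 2028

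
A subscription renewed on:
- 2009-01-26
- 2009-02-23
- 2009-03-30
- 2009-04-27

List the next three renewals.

2009-05-25, 2009-06-29, 2009-07-27

All Mondays; the gaps (28, 35, 28) vary with month length.
This is the last Monday of each month.
Last Monday of May 2009: 2009-05-25.
Last Monday of June 2009: 2009-06-29.
Last Monday of July 2009: 2009-07-27.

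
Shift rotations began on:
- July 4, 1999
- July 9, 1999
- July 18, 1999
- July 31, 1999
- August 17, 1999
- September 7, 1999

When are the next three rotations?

October 2, 1999; October 31, 1999; December 3, 1999

The spacing grows by 4 each time: 5, 9, 13, 17, 21 days.
Next gap: 25 days. September 7, 1999 + 25 days = October 2, 1999.
Next gap: 29 days. October 2, 1999 + 29 days = October 31, 1999.
Next gap: 33 days. October 31, 1999 + 33 days = December 3, 1999.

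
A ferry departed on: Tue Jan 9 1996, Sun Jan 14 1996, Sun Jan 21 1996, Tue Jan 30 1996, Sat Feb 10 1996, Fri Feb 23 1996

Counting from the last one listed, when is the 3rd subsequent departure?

Intervals are 5, 7, 9, 11, 13 days — an arithmetic progression with common difference 2.
Next gap: 15 days. Fri Feb 23 1996 + 15 days = Sat Mar 9 1996.
Next gap: 17 days. Sat Mar 9 1996 + 17 days = Tue Mar 26 1996.
Next gap: 19 days. Tue Mar 26 1996 + 19 days = Sun Apr 14 1996.

Sun Apr 14 1996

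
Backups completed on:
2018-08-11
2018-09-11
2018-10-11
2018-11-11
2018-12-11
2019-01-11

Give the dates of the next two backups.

2019-02-11, 2019-03-11

Each date is the 11th; the gaps (31, 30, 31, 30, 31) track the month lengths.
The rule is the 11th of each month.
Next: February 2019 → 2019-02-11.
March 2019: 2019-03-11.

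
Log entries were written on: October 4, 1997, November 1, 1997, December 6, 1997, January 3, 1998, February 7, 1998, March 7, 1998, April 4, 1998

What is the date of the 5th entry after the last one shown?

September 5, 1998

Gaps: 28, 35, 28, 35, 28, 28 days — a mix of 28 and 35. Every date is a Saturday.
Each is the 1st Saturday of its month.
1st Saturday of May 1998: May 2, 1998.
June 1998 — 1st Saturday is June 6, 1998.
1st Saturday of July 1998: July 4, 1998.
1st Saturday of August 1998: August 1, 1998.
September 1998 — 1st Saturday is September 5, 1998.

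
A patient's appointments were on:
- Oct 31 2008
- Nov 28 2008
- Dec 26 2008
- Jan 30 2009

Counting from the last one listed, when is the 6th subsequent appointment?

Jul 31 2009

Every date is a Friday; gaps 28, 28, 35 days.
Each is the last Friday of its month (at least one falls on the 29th or later, ruling out '4th Friday').
Last Friday of February 2009: Feb 27 2009.
Last Friday of March 2009: Mar 27 2009.
April 2009 ends with Friday Apr 24 2009.
May 2009 ends with Friday May 29 2009.
June 2009 ends with Friday Jun 26 2009.
Last Friday of July 2009: Jul 31 2009.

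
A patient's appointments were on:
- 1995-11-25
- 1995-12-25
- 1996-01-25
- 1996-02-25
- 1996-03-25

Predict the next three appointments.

1996-04-25, 1996-05-25, 1996-06-25

Each date is the 25th; the gaps (30, 31, 31, 29) track the month lengths.
The rule is the 25th of each month.
Next: April 1996 → 1996-04-25.
Next: May 1996 → 1996-05-25.
Next: June 1996 → 1996-06-25.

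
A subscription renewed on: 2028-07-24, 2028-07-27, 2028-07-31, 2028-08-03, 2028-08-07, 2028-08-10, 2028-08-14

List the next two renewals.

Gaps: 3, 4, 3, 4, 3, 4 days — not constant, but cyclic with period 2.
The events fall on every Monday and Thursday.
The following Thursday is 2028-08-17.
Next Monday: 2028-08-21.

2028-08-17, 2028-08-21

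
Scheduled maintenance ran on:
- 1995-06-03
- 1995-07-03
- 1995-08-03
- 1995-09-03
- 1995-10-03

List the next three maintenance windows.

1995-11-03, 1995-12-03, 1996-01-03

Each date is the 3rd; the gaps (30, 31, 31, 30) track the month lengths.
The rule is the 3rd of each month.
November 1995: 1995-11-03.
Next: December 1995 → 1995-12-03.
January 1996: 1996-01-03.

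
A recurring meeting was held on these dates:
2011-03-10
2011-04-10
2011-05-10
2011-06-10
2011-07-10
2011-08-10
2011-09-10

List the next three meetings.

2011-10-10, 2011-11-10, 2011-12-10

Each date is the 10th; the gaps (31, 30, 31, 30, 31, 31) track the month lengths.
The rule is the 10th of each month.
October 2011: 2011-10-10.
November 2011: 2011-11-10.
December 2011: 2011-12-10.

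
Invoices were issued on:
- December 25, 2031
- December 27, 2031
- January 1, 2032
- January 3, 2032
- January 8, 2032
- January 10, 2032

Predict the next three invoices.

January 15, 2032; January 17, 2032; January 22, 2032

Every event lands on a Thursday or Saturday (gaps cycle 2, 5, 2, 5, 2).
So the schedule is: every Thursday and Saturday.
The following Thursday is January 15, 2032.
Next Saturday: January 17, 2032.
The following Thursday is January 22, 2032.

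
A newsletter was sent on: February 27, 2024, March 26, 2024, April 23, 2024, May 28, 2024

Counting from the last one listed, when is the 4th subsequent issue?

September 24, 2024

These are Tuesdays at 28- or 35-day spacing (28, 28, 35).
The pattern: 4th Tuesday of the month.
June 2024 — 4th Tuesday is June 25, 2024.
July 2024 — 4th Tuesday is July 23, 2024.
4th Tuesday of August 2024: August 27, 2024.
September 2024 — 4th Tuesday is September 24, 2024.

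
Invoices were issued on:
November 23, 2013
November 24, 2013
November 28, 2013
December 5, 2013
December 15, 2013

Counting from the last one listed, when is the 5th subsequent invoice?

March 20, 2014

Gaps: 1, 4, 7, 10 days — each gap is 3 larger than the previous one.
Next gap: 13 days. December 15, 2013 + 13 days = December 28, 2013.
Next gap: 16 days. December 28, 2013 + 16 days = January 13, 2014.
Next gap: 19 days. January 13, 2014 + 19 days = February 1, 2014.
Next gap: 22 days. February 1, 2014 + 22 days = February 23, 2014.
Next gap: 25 days. February 23, 2014 + 25 days = March 20, 2014.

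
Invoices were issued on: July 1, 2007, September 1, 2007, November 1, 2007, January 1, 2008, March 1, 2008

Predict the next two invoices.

The day-of-month is always 1 (62, 61, 61, 60 days between events).
So this recurs on the 1st of every 2 months.
Next: May 2008 → May 1, 2008.
Next: July 2008 → July 1, 2008.

May 1, 2008; July 1, 2008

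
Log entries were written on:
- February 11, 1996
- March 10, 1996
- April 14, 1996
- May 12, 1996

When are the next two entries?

June 9, 1996; July 14, 1996

All dates are Sundays, 28, 35, 28 days apart.
Specifically, the 2nd Sunday of each month.
June 1996 — 2nd Sunday is June 9, 1996.
2nd Sunday of July 1996: July 14, 1996.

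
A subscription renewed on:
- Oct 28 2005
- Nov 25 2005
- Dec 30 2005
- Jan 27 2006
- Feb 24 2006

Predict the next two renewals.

Mar 31 2006, Apr 28 2006

All Fridays; the gaps (28, 35, 28, 28) vary with month length.
This is the last Friday of each month.
Last Friday of March 2006: Mar 31 2006.
Last Friday of April 2006: Apr 28 2006.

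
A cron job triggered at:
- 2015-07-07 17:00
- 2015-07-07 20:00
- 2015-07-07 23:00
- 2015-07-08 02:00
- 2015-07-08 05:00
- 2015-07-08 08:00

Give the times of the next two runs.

2015-07-08 11:00, 2015-07-08 14:00

Spacing: 3, 3, 3, 3, 3 h — constant 3 h.
2015-07-08 08:00 + 3 h = 2015-07-08 11:00.
2015-07-08 11:00 + 3 h = 2015-07-08 14:00.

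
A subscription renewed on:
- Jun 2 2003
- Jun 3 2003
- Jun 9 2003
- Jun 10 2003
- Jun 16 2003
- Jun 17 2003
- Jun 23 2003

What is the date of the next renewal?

Jun 24 2003

The gap pattern 1, 6, 1, 6, 1, 6 repeats every 2 events.
These are the Mondays and Tuesdays of each week.
The following Tuesday is Jun 24 2003.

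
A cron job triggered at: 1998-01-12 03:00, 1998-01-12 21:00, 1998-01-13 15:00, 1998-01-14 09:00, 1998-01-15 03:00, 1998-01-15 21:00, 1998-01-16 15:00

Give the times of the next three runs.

1998-01-17 09:00, 1998-01-18 03:00, 1998-01-18 21:00

Spacing: 18, 18, 18, 18, 18, 18 h — constant 18 h.
1998-01-16 15:00 + 18 h = 1998-01-17 09:00.
1998-01-17 09:00 + 18 h = 1998-01-18 03:00.
1998-01-18 03:00 + 18 h = 1998-01-18 21:00.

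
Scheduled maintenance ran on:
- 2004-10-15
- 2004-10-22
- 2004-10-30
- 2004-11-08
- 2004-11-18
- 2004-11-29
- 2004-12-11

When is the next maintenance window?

2004-12-24

Gaps: 7, 8, 9, 10, 11, 12 days — each gap is 1 larger than the previous one.
Next gap: 13 days. 2004-12-11 + 13 days = 2004-12-24.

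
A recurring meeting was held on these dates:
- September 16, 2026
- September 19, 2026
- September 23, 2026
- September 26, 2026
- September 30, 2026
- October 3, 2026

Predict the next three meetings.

October 7, 2026; October 10, 2026; October 14, 2026

The gap pattern 3, 4, 3, 4, 3 repeats every 2 events.
These are the Wednesdays and Saturdays of each week.
Next Wednesday: October 7, 2026.
Next Saturday: October 10, 2026.
The following Wednesday is October 14, 2026.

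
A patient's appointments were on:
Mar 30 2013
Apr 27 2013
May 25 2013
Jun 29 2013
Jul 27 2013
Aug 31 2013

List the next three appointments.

Sep 28 2013, Oct 26 2013, Nov 30 2013

These are Saturdays with 28, 28, 35, 28, 35-day gaps.
Each is the final Saturday of its month — Mar 30 2013 is past the 28th, so '4th Saturday' doesn't fit.
September 2013 ends with Saturday Sep 28 2013.
October 2013 ends with Saturday Oct 26 2013.
Last Saturday of November 2013: Nov 30 2013.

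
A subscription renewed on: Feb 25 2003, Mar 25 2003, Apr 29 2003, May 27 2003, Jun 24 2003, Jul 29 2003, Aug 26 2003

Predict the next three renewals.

All Tuesdays; the gaps (28, 35, 28, 28, 35, 28) vary with month length.
This is the last Tuesday of each month.
September 2003 ends with Tuesday Sep 30 2003.
Last Tuesday of October 2003: Oct 28 2003.
November 2003 ends with Tuesday Nov 25 2003.

Sep 30 2003, Oct 28 2003, Nov 25 2003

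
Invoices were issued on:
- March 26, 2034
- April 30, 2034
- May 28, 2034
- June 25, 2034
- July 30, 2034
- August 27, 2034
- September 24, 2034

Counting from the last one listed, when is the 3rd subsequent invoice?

These are Sundays with 35, 28, 28, 35, 28, 28-day gaps.
Each is the final Sunday of its month — April 30, 2034 is past the 28th, so '4th Sunday' doesn't fit.
Last Sunday of October 2034: October 29, 2034.
Last Sunday of November 2034: November 26, 2034.
December 2034 ends with Sunday December 31, 2034.

December 31, 2034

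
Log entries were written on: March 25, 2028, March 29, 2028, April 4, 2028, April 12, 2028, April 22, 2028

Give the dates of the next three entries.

Gaps: 4, 6, 8, 10 days — each gap is 2 larger than the previous one.
Next gap: 12 days. April 22, 2028 + 12 days = May 4, 2028.
Next gap: 14 days. May 4, 2028 + 14 days = May 18, 2028.
Next gap: 16 days. May 18, 2028 + 16 days = June 3, 2028.

May 4, 2028; May 18, 2028; June 3, 2028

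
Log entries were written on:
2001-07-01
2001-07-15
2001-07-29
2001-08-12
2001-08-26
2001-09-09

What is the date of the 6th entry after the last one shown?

2001-12-02

Every event comes 14 days after the last (14, 14, 14, 14, 14).
2001-09-09 + 14 days = 2001-09-23.
2001-09-23 + 14 days = 2001-10-07.
2001-10-07 + 14 days = 2001-10-21.
2001-10-21 + 14 days = 2001-11-04.
2001-11-04 + 14 days = 2001-11-18.
2001-11-18 + 14 days = 2001-12-02.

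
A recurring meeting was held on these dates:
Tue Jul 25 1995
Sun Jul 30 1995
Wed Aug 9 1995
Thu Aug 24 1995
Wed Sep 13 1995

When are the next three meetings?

Intervals are 5, 10, 15, 20 days — an arithmetic progression with common difference 5.
Next gap: 25 days. Wed Sep 13 1995 + 25 days = Sun Oct 8 1995.
Next gap: 30 days. Sun Oct 8 1995 + 30 days = Tue Nov 7 1995.
Next gap: 35 days. Tue Nov 7 1995 + 35 days = Tue Dec 12 1995.

Sun Oct 8 1995, Tue Nov 7 1995, Tue Dec 12 1995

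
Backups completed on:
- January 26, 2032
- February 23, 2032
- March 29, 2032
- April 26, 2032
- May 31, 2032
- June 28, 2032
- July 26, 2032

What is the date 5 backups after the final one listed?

Every date is a Monday; gaps 28, 35, 28, 35, 28, 28 days.
Each is the last Monday of its month (at least one falls on the 29th or later, ruling out '4th Monday').
Last Monday of August 2032: August 30, 2032.
Last Monday of September 2032: September 27, 2032.
October 2032 ends with Monday October 25, 2032.
November 2032 ends with Monday November 29, 2032.
December 2032 ends with Monday December 27, 2032.

December 27, 2032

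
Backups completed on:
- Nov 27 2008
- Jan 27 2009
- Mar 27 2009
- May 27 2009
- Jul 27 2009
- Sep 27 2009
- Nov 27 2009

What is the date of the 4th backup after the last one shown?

The day-of-month is always 27 (61, 59, 61, 61, 62, 61 days between events).
So this recurs on the 27th of every 2 months.
January 2010: Jan 27 2010.
Next: March 2010 → Mar 27 2010.
May 2010: May 27 2010.
Next: July 2010 → Jul 27 2010.

Jul 27 2010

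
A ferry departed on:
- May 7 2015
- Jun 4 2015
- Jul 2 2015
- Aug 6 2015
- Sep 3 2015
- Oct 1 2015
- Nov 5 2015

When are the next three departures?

Dec 3 2015, Jan 7 2016, Feb 4 2016

All dates are Thursdays, 28, 28, 35, 28, 28, 35 days apart.
Specifically, the 1st Thursday of each month.
December 2015 — 1st Thursday is Dec 3 2015.
January 2016 — 1st Thursday is Jan 7 2016.
February 2016 — 1st Thursday is Feb 4 2016.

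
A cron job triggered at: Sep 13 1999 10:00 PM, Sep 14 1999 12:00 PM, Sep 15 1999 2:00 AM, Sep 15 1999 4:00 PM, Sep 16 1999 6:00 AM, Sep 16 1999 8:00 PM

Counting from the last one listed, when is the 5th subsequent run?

Sep 19 1999 6:00 PM

Gaps: 14, 14, 14, 14, 14 hours — each event is 14 hours after the previous one.
Sep 16 1999 8:00 PM + 14 h = Sep 17 1999 10:00 AM.
Sep 17 1999 10:00 AM + 14 h = Sep 18 1999 12:00 AM.
Sep 18 1999 12:00 AM + 14 h = Sep 18 1999 2:00 PM.
Sep 18 1999 2:00 PM + 14 h = Sep 19 1999 4:00 AM.
Sep 19 1999 4:00 AM + 14 h = Sep 19 1999 6:00 PM.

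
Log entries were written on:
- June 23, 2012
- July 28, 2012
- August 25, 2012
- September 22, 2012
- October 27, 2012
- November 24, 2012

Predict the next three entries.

December 22, 2012; January 26, 2013; February 23, 2013

All dates are Saturdays, 35, 28, 28, 35, 28 days apart.
Specifically, the 4th Saturday of each month.
December 2012 — 4th Saturday is December 22, 2012.
4th Saturday of January 2013: January 26, 2013.
February 2013 — 4th Saturday is February 23, 2013.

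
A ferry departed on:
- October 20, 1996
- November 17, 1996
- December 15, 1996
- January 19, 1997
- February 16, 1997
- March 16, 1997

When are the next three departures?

All dates are Sundays, 28, 28, 35, 28, 28 days apart.
Specifically, the 3rd Sunday of each month.
April 1997 — 3rd Sunday is April 20, 1997.
3rd Sunday of May 1997: May 18, 1997.
3rd Sunday of June 1997: June 15, 1997.

April 20, 1997; May 18, 1997; June 15, 1997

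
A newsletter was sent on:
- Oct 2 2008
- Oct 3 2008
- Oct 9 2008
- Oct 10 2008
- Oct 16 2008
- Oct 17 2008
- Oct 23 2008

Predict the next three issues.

The gap pattern 1, 6, 1, 6, 1, 6 repeats every 2 events.
These are the Thursdays and Fridays of each week.
Next Friday: Oct 24 2008.
The following Thursday is Oct 30 2008.
The following Friday is Oct 31 2008.

Oct 24 2008, Oct 30 2008, Oct 31 2008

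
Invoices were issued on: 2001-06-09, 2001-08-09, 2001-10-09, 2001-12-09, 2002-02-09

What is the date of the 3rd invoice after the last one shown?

Each date is the 9th; the gaps (61, 61, 61, 62) track the month lengths.
The rule is the 9th of every 2 months.
Next: April 2002 → 2002-04-09.
Next: June 2002 → 2002-06-09.
August 2002: 2002-08-09.

2002-08-09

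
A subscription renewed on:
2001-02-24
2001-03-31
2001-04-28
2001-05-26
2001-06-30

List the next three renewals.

These are Saturdays with 35, 28, 28, 35-day gaps.
Each is the final Saturday of its month — 2001-03-31 is past the 28th, so '4th Saturday' doesn't fit.
Last Saturday of July 2001: 2001-07-28.
August 2001 ends with Saturday 2001-08-25.
Last Saturday of September 2001: 2001-09-29.

2001-07-28, 2001-08-25, 2001-09-29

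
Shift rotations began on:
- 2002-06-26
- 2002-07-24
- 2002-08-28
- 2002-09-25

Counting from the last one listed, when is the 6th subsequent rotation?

2003-03-26

These are Wednesdays at 28- or 35-day spacing (28, 35, 28).
The pattern: 4th Wednesday of the month.
4th Wednesday of October 2002: 2002-10-23.
4th Wednesday of November 2002: 2002-11-27.
December 2002 — 4th Wednesday is 2002-12-25.
4th Wednesday of January 2003: 2003-01-22.
4th Wednesday of February 2003: 2003-02-26.
4th Wednesday of March 2003: 2003-03-26.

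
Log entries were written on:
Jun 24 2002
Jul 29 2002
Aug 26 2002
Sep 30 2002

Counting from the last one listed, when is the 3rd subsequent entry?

Dec 30 2002

All Mondays; the gaps (35, 28, 35) vary with month length.
This is the last Monday of each month.
Last Monday of October 2002: Oct 28 2002.
Last Monday of November 2002: Nov 25 2002.
Last Monday of December 2002: Dec 30 2002.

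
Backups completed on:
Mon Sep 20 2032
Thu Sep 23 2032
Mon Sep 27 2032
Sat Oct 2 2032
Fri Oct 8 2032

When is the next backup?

Gaps: 3, 4, 5, 6 days — each gap is 1 larger than the previous one.
Next gap: 7 days. Fri Oct 8 2032 + 7 days = Fri Oct 15 2032.

Fri Oct 15 2032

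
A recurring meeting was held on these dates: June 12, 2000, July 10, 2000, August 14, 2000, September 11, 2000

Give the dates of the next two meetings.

These are Mondays at 28- or 35-day spacing (28, 35, 28).
The pattern: 2nd Monday of the month.
2nd Monday of October 2000: October 9, 2000.
2nd Monday of November 2000: November 13, 2000.

October 9, 2000; November 13, 2000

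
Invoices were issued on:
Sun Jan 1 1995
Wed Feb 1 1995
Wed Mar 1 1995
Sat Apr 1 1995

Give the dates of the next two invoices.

Mon May 1 1995, Thu Jun 1 1995

Each date is the 1st; the gaps (31, 28, 31) track the month lengths.
The rule is the 1st of each month.
Next: May 1995 → Mon May 1 1995.
Next: June 1995 → Thu Jun 1 1995.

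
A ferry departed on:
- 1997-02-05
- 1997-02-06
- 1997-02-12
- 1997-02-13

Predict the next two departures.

The gap pattern 1, 6, 1 repeats every 2 events.
These are the Wednesdays and Thursdays of each week.
Next Wednesday: 1997-02-19.
Next Thursday: 1997-02-20.

1997-02-19, 1997-02-20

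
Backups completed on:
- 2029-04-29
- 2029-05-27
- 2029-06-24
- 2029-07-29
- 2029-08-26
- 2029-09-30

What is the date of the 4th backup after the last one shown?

2030-01-27

All Sundays; the gaps (28, 28, 35, 28, 35) vary with month length.
This is the last Sunday of each month.
Last Sunday of October 2029: 2029-10-28.
November 2029 ends with Sunday 2029-11-25.
December 2029 ends with Sunday 2029-12-30.
January 2030 ends with Sunday 2030-01-27.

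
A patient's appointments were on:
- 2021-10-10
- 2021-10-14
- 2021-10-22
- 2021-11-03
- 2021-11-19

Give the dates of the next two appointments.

2021-12-09, 2022-01-02

The spacing grows by 4 each time: 4, 8, 12, 16 days.
Next gap: 20 days. 2021-11-19 + 20 days = 2021-12-09.
Next gap: 24 days. 2021-12-09 + 24 days = 2022-01-02.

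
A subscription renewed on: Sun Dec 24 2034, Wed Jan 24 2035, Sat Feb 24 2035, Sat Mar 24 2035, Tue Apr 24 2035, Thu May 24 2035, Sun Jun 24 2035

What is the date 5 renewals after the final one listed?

Sat Nov 24 2035

Each date is the 24th; the gaps (31, 31, 28, 31, 30, 31) track the month lengths.
The rule is the 24th of each month.
Next: July 2035 → Tue Jul 24 2035.
August 2035: Fri Aug 24 2035.
September 2035: Mon Sep 24 2035.
Next: October 2035 → Wed Oct 24 2035.
Next: November 2035 → Sat Nov 24 2035.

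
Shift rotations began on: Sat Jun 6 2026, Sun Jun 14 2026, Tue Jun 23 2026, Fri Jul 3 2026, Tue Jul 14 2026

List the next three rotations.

Sun Jul 26 2026, Sat Aug 8 2026, Sat Aug 22 2026

Gaps: 8, 9, 10, 11 days — each gap is 1 larger than the previous one.
Next gap: 12 days. Tue Jul 14 2026 + 12 days = Sun Jul 26 2026.
Next gap: 13 days. Sun Jul 26 2026 + 13 days = Sat Aug 8 2026.
Next gap: 14 days. Sat Aug 8 2026 + 14 days = Sat Aug 22 2026.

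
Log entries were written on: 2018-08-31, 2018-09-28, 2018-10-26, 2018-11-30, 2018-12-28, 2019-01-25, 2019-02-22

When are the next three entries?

Every date is a Friday; gaps 28, 28, 35, 28, 28, 28 days.
Each is the last Friday of its month (at least one falls on the 29th or later, ruling out '4th Friday').
Last Friday of March 2019: 2019-03-29.
Last Friday of April 2019: 2019-04-26.
May 2019 ends with Friday 2019-05-31.

2019-03-29, 2019-04-26, 2019-05-31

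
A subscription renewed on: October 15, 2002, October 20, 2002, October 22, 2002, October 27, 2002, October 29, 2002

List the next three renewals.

Gaps: 5, 2, 5, 2 days — not constant, but cyclic with period 2.
The events fall on every Tuesday and Sunday.
Next Sunday: November 3, 2002.
The following Tuesday is November 5, 2002.
Next Sunday: November 10, 2002.

November 3, 2002; November 5, 2002; November 10, 2002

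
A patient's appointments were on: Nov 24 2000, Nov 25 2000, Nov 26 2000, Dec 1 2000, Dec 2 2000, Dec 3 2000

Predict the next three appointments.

Every event lands on a Friday or Saturday or Sunday (gaps cycle 1, 1, 5, 1, 1).
So the schedule is: every Friday, Saturday and Sunday.
The following Friday is Dec 8 2000.
The following Saturday is Dec 9 2000.
The following Sunday is Dec 10 2000.

Dec 8 2000, Dec 9 2000, Dec 10 2000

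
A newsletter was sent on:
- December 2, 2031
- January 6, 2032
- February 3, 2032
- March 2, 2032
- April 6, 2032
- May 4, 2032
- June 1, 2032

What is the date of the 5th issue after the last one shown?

November 2, 2032

These are Tuesdays at 28- or 35-day spacing (35, 28, 28, 35, 28, 28).
The pattern: 1st Tuesday of the month.
1st Tuesday of July 2032: July 6, 2032.
August 2032 — 1st Tuesday is August 3, 2032.
September 2032 — 1st Tuesday is September 7, 2032.
1st Tuesday of October 2032: October 5, 2032.
November 2032 — 1st Tuesday is November 2, 2032.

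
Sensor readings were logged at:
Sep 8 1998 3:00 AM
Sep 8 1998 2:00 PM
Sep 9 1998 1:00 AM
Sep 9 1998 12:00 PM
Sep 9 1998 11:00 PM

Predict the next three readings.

Sep 10 1998 10:00 AM, Sep 10 1998 9:00 PM, Sep 11 1998 8:00 AM

The interval is a steady 11 hours (11, 11, 11, 11).
Sep 9 1998 11:00 PM + 11 h = Sep 10 1998 10:00 AM.
Sep 10 1998 10:00 AM + 11 h = Sep 10 1998 9:00 PM.
Sep 10 1998 9:00 PM + 11 h = Sep 11 1998 8:00 AM.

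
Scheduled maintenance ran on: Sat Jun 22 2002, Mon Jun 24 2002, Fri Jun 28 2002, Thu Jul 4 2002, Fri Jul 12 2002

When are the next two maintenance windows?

Mon Jul 22 2002, Sat Aug 3 2002

Intervals are 2, 4, 6, 8 days — an arithmetic progression with common difference 2.
Next gap: 10 days. Fri Jul 12 2002 + 10 days = Mon Jul 22 2002.
Next gap: 12 days. Mon Jul 22 2002 + 12 days = Sat Aug 3 2002.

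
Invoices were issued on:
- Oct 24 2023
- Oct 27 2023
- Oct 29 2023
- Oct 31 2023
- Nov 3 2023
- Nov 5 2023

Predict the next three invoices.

The gap pattern 3, 2, 2, 3, 2 repeats every 3 events.
These are the Tuesdays, Fridays and Sundays of each week.
The following Tuesday is Nov 7 2023.
The following Friday is Nov 10 2023.
The following Sunday is Nov 12 2023.

Nov 7 2023, Nov 10 2023, Nov 12 2023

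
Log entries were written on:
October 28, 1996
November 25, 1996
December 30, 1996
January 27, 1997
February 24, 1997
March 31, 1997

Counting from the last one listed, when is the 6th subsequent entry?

September 29, 1997

Every date is a Monday; gaps 28, 35, 28, 28, 35 days.
Each is the last Monday of its month (at least one falls on the 29th or later, ruling out '4th Monday').
Last Monday of April 1997: April 28, 1997.
May 1997 ends with Monday May 26, 1997.
June 1997 ends with Monday June 30, 1997.
July 1997 ends with Monday July 28, 1997.
Last Monday of August 1997: August 25, 1997.
September 1997 ends with Monday September 29, 1997.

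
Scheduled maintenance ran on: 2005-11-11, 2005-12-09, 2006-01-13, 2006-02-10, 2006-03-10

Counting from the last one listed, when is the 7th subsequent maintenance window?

Gaps: 28, 35, 28, 28 days — a mix of 28 and 35. Every date is a Friday.
Each is the 2nd Friday of its month.
2nd Friday of April 2006: 2006-04-14.
May 2006 — 2nd Friday is 2006-05-12.
2nd Friday of June 2006: 2006-06-09.
July 2006 — 2nd Friday is 2006-07-14.
2nd Friday of August 2006: 2006-08-11.
2nd Friday of September 2006: 2006-09-08.
2nd Friday of October 2006: 2006-10-13.

2006-10-13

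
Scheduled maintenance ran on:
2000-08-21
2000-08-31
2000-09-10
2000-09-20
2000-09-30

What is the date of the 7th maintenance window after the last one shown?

Every event comes 10 days after the last (10, 10, 10, 10).
2000-09-30 + 10 days = 2000-10-10.
2000-10-10 + 10 days = 2000-10-20.
2000-10-20 + 10 days = 2000-10-30.
2000-10-30 + 10 days = 2000-11-09.
2000-11-09 + 10 days = 2000-11-19.
2000-11-19 + 10 days = 2000-11-29.
2000-11-29 + 10 days = 2000-12-09.

2000-12-09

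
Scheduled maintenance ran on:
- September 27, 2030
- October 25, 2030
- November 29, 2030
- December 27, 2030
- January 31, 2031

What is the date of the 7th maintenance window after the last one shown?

All Fridays; the gaps (28, 35, 28, 35) vary with month length.
This is the last Friday of each month.
Last Friday of February 2031: February 28, 2031.
Last Friday of March 2031: March 28, 2031.
Last Friday of April 2031: April 25, 2031.
Last Friday of May 2031: May 30, 2031.
Last Friday of June 2031: June 27, 2031.
July 2031 ends with Friday July 25, 2031.
Last Friday of August 2031: August 29, 2031.

August 29, 2031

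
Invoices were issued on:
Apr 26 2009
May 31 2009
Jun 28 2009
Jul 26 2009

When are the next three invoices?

Every date is a Sunday; gaps 35, 28, 28 days.
Each is the last Sunday of its month (at least one falls on the 29th or later, ruling out '4th Sunday').
Last Sunday of August 2009: Aug 30 2009.
September 2009 ends with Sunday Sep 27 2009.
Last Sunday of October 2009: Oct 25 2009.

Aug 30 2009, Sep 27 2009, Oct 25 2009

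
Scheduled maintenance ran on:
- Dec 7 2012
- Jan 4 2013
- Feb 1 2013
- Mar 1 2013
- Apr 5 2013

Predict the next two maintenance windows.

These are Fridays at 28- or 35-day spacing (28, 28, 28, 35).
The pattern: 1st Friday of the month.
1st Friday of May 2013: May 3 2013.
1st Friday of June 2013: Jun 7 2013.

May 3 2013, Jun 7 2013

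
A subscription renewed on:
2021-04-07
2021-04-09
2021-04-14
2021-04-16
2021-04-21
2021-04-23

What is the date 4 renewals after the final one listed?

2021-05-07

Gaps: 2, 5, 2, 5, 2 days — not constant, but cyclic with period 2.
The events fall on every Wednesday and Friday.
The following Wednesday is 2021-04-28.
Next Friday: 2021-04-30.
Next Wednesday: 2021-05-05.
Next Friday: 2021-05-07.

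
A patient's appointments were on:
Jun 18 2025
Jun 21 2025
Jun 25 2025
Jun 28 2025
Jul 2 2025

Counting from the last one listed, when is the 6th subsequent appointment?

The gap pattern 3, 4, 3, 4 repeats every 2 events.
These are the Wednesdays and Saturdays of each week.
The following Saturday is Jul 5 2025.
Next Wednesday: Jul 9 2025.
Next Saturday: Jul 12 2025.
Next Wednesday: Jul 16 2025.
Next Saturday: Jul 19 2025.
Next Wednesday: Jul 23 2025.

Jul 23 2025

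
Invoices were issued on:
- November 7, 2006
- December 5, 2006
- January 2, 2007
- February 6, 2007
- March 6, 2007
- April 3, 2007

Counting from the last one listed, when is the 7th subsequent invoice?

All dates are Tuesdays, 28, 28, 35, 28, 28 days apart.
Specifically, the 1st Tuesday of each month.
May 2007 — 1st Tuesday is May 1, 2007.
June 2007 — 1st Tuesday is June 5, 2007.
1st Tuesday of July 2007: July 3, 2007.
1st Tuesday of August 2007: August 7, 2007.
September 2007 — 1st Tuesday is September 4, 2007.
October 2007 — 1st Tuesday is October 2, 2007.
November 2007 — 1st Tuesday is November 6, 2007.

November 6, 2007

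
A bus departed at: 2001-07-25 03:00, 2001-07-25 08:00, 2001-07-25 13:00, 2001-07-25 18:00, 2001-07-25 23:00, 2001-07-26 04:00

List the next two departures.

Gaps: 5, 5, 5, 5, 5 hours — each event is 5 hours after the previous one.
2001-07-26 04:00 + 5 h = 2001-07-26 09:00.
2001-07-26 09:00 + 5 h = 2001-07-26 14:00.

2001-07-26 09:00, 2001-07-26 14:00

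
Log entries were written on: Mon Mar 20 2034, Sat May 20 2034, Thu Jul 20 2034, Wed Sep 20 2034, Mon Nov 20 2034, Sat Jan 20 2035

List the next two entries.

Each date is the 20th; the gaps (61, 61, 62, 61, 61) track the month lengths.
The rule is the 20th of every 2 months.
March 2035: Tue Mar 20 2035.
May 2035: Sun May 20 2035.

Tue Mar 20 2035, Sun May 20 2035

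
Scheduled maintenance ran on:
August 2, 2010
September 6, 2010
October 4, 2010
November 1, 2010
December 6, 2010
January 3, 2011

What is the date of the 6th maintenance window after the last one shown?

July 4, 2011

These are Mondays at 28- or 35-day spacing (35, 28, 28, 35, 28).
The pattern: 1st Monday of the month.
February 2011 — 1st Monday is February 7, 2011.
1st Monday of March 2011: March 7, 2011.
April 2011 — 1st Monday is April 4, 2011.
May 2011 — 1st Monday is May 2, 2011.
1st Monday of June 2011: June 6, 2011.
July 2011 — 1st Monday is July 4, 2011.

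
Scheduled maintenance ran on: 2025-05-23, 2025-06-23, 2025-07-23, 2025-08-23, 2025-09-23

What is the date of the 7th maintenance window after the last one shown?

2026-04-23

Each date is the 23rd; the gaps (31, 30, 31, 31) track the month lengths.
The rule is the 23rd of each month.
October 2025: 2025-10-23.
Next: November 2025 → 2025-11-23.
December 2025: 2025-12-23.
Next: January 2026 → 2026-01-23.
February 2026: 2026-02-23.
March 2026: 2026-03-23.
April 2026: 2026-04-23.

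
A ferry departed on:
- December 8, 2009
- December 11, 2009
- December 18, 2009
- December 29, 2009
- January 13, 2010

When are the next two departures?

Intervals are 3, 7, 11, 15 days — an arithmetic progression with common difference 4.
Next gap: 19 days. January 13, 2010 + 19 days = February 1, 2010.
Next gap: 23 days. February 1, 2010 + 23 days = February 24, 2010.

February 1, 2010; February 24, 2010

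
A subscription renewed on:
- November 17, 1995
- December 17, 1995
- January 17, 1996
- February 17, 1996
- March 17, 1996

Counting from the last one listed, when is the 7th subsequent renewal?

October 17, 1996

Gaps: 30, 31, 31, 29 days — not constant. Every event is on the 17th of the month.
Pattern: the 17th of each month.
Next: April 1996 → April 17, 1996.
May 1996: May 17, 1996.
Next: June 1996 → June 17, 1996.
July 1996: July 17, 1996.
Next: August 1996 → August 17, 1996.
September 1996: September 17, 1996.
October 1996: October 17, 1996.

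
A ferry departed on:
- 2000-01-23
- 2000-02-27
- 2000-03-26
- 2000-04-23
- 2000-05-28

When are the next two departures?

These are Sundays at 28- or 35-day spacing (35, 28, 28, 35).
The pattern: 4th Sunday of the month.
June 2000 — 4th Sunday is 2000-06-25.
July 2000 — 4th Sunday is 2000-07-23.

2000-06-25, 2000-07-23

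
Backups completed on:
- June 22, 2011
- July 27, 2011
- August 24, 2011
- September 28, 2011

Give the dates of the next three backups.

All dates are Wednesdays, 35, 28, 35 days apart.
Specifically, the 4th Wednesday of each month.
October 2011 — 4th Wednesday is October 26, 2011.
4th Wednesday of November 2011: November 23, 2011.
December 2011 — 4th Wednesday is December 28, 2011.

October 26, 2011; November 23, 2011; December 28, 2011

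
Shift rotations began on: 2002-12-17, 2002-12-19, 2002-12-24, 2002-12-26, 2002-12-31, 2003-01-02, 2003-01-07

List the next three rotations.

Every event lands on a Tuesday or Thursday (gaps cycle 2, 5, 2, 5, 2, 5).
So the schedule is: every Tuesday and Thursday.
The following Thursday is 2003-01-09.
Next Tuesday: 2003-01-14.
Next Thursday: 2003-01-16.

2003-01-09, 2003-01-14, 2003-01-16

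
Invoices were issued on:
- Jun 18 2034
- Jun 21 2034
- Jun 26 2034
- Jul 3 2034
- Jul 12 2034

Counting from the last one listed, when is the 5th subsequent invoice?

The spacing grows by 2 each time: 3, 5, 7, 9 days.
Next gap: 11 days. Jul 12 2034 + 11 days = Jul 23 2034.
Next gap: 13 days. Jul 23 2034 + 13 days = Aug 5 2034.
Next gap: 15 days. Aug 5 2034 + 15 days = Aug 20 2034.
Next gap: 17 days. Aug 20 2034 + 17 days = Sep 6 2034.
Next gap: 19 days. Sep 6 2034 + 19 days = Sep 25 2034.

Sep 25 2034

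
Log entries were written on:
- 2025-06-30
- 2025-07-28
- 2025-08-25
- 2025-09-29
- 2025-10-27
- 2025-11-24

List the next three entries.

Every date is a Monday; gaps 28, 28, 35, 28, 28 days.
Each is the last Monday of its month (at least one falls on the 29th or later, ruling out '4th Monday').
Last Monday of December 2025: 2025-12-29.
Last Monday of January 2026: 2026-01-26.
February 2026 ends with Monday 2026-02-23.

2025-12-29, 2026-01-26, 2026-02-23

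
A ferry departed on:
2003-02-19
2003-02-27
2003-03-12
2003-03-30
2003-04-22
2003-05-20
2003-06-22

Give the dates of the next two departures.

Gaps: 8, 13, 18, 23, 28, 33 days — each gap is 5 larger than the previous one.
Next gap: 38 days. 2003-06-22 + 38 days = 2003-07-30.
Next gap: 43 days. 2003-07-30 + 43 days = 2003-09-11.

2003-07-30, 2003-09-11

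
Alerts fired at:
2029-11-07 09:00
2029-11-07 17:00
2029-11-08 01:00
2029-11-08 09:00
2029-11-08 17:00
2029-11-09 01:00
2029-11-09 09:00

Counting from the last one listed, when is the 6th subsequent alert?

The interval is a steady 8 hours (8, 8, 8, 8, 8, 8).
2029-11-09 09:00 + 8 h = 2029-11-09 17:00.
2029-11-09 17:00 + 8 h = 2029-11-10 01:00.
2029-11-10 01:00 + 8 h = 2029-11-10 09:00.
2029-11-10 09:00 + 8 h = 2029-11-10 17:00.
2029-11-10 17:00 + 8 h = 2029-11-11 01:00.
2029-11-11 01:00 + 8 h = 2029-11-11 09:00.

2029-11-11 09:00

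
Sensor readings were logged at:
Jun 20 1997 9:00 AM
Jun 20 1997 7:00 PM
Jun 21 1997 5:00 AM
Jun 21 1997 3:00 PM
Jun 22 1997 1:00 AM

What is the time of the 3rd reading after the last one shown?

Jun 23 1997 7:00 AM

The interval is a steady 10 hours (10, 10, 10, 10).
Jun 22 1997 1:00 AM + 10 h = Jun 22 1997 11:00 AM.
Jun 22 1997 11:00 AM + 10 h = Jun 22 1997 9:00 PM.
Jun 22 1997 9:00 PM + 10 h = Jun 23 1997 7:00 AM.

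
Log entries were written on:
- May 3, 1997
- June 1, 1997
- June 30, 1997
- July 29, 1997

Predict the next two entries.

The spacing is 29, 29, 29 days — always 29 days.
July 29, 1997 + 29 days = August 27, 1997.
August 27, 1997 + 29 days = September 25, 1997.

August 27, 1997; September 25, 1997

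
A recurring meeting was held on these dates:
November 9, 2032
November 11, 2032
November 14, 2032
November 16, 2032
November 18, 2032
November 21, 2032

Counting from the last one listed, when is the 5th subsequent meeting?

The gap pattern 2, 3, 2, 2, 3 repeats every 3 events.
These are the Tuesdays, Thursdays and Sundays of each week.
The following Tuesday is November 23, 2032.
The following Thursday is November 25, 2032.
Next Sunday: November 28, 2032.
The following Tuesday is November 30, 2032.
The following Thursday is December 2, 2032.

December 2, 2032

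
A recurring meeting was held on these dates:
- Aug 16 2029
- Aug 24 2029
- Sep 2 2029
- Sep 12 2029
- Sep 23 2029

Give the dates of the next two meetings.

Intervals are 8, 9, 10, 11 days — an arithmetic progression with common difference 1.
Next gap: 12 days. Sep 23 2029 + 12 days = Oct 5 2029.
Next gap: 13 days. Oct 5 2029 + 13 days = Oct 18 2029.

Oct 5 2029, Oct 18 2029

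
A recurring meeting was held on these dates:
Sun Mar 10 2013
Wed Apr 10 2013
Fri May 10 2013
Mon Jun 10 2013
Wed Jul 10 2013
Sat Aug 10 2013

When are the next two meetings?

Each date is the 10th; the gaps (31, 30, 31, 30, 31) track the month lengths.
The rule is the 10th of each month.
September 2013: Tue Sep 10 2013.
October 2013: Thu Oct 10 2013.

Tue Sep 10 2013, Thu Oct 10 2013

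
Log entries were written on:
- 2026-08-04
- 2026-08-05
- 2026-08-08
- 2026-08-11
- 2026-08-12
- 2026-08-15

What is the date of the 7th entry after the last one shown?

Every event lands on a Tuesday or Wednesday or Saturday (gaps cycle 1, 3, 3, 1, 3).
So the schedule is: every Tuesday, Wednesday and Saturday.
The following Tuesday is 2026-08-18.
The following Wednesday is 2026-08-19.
The following Saturday is 2026-08-22.
Next Tuesday: 2026-08-25.
The following Wednesday is 2026-08-26.
The following Saturday is 2026-08-29.
Next Tuesday: 2026-09-01.

2026-09-01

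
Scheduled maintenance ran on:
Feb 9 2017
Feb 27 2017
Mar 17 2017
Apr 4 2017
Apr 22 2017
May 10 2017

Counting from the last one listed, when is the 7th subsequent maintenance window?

Sep 13 2017

Gaps between consecutive events: 18, 18, 18, 18, 18 days — a constant 18-day interval.
May 10 2017 + 18 days = May 28 2017.
May 28 2017 + 18 days = Jun 15 2017.
Jun 15 2017 + 18 days = Jul 3 2017.
Jul 3 2017 + 18 days = Jul 21 2017.
Jul 21 2017 + 18 days = Aug 8 2017.
Aug 8 2017 + 18 days = Aug 26 2017.
Aug 26 2017 + 18 days = Sep 13 2017.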